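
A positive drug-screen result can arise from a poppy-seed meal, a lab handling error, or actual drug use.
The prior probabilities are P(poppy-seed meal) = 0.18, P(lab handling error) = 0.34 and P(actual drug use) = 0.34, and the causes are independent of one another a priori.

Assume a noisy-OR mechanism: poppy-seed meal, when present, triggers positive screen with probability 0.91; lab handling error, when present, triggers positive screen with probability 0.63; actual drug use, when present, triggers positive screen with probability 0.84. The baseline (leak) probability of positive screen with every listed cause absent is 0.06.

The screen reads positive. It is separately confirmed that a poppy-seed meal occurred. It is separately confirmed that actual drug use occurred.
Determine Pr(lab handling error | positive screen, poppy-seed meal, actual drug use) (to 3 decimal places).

Under noisy-OR, P(positive screen | causes) = 1 − (1−0.06)·∏(1−qᵢ) over the active causes.
Numerator (weight on configurations with lab handling error): 0.994992·0.34 = 0.338297
The normalizing constant is 0.986464·0.66 + 0.994992·0.34 = 0.989363
P(lab handling error | positive screen, poppy-seed meal, actual drug use) = 0.338297/0.989363 ≈ 0.342

Pr(lab handling error | positive screen, poppy-seed meal, actual drug use) ≈ 0.342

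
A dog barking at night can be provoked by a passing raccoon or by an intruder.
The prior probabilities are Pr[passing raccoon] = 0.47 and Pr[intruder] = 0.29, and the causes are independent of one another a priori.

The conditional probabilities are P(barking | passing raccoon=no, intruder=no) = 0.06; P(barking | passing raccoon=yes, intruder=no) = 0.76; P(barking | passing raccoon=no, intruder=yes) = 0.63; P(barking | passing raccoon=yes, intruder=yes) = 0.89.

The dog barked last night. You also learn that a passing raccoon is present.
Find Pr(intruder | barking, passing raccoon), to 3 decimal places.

Pr(intruder | barking, passing raccoon) ≈ 0.324

Sum P(barking|·) weighted by the priors over both values of intruder:
  P(barking | passing raccoon) = 0.76×0.71 + 0.89×0.29
        = 0.539600 + 0.258100 = 0.797700
The terms with intruder present sum to 0.258100, so
  P(intruder | barking, passing raccoon) = 0.258100 / 0.797700 ≈ 0.324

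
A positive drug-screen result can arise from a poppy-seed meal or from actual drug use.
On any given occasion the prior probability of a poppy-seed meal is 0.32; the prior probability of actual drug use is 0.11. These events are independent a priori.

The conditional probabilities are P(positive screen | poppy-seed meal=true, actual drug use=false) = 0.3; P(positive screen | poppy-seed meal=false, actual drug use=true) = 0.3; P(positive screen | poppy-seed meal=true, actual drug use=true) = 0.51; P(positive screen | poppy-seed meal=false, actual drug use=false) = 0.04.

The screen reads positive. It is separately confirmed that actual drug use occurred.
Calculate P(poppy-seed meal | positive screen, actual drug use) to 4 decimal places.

By total probability over both values of poppy-seed meal:
  P(positive screen | actual drug use) = 0.3*0.68 + 0.51*0.32
        = 0.204000 + 0.163200 = 0.367200
The terms with poppy-seed meal present sum to 0.163200, so
  P(poppy-seed meal | positive screen, actual drug use) = 0.163200 / 0.367200 ≈ 0.4444

P(poppy-seed meal | positive screen, actual drug use) ≈ 0.4444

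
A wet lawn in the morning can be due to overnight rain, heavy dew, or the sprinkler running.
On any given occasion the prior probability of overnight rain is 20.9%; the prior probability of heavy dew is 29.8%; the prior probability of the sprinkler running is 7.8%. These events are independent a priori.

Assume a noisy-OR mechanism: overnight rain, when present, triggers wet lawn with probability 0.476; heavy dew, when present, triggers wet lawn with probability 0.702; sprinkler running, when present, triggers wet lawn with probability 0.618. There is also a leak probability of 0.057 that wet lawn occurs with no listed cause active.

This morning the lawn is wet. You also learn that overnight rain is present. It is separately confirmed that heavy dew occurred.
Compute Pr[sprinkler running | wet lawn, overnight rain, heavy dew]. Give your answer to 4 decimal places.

Pr[sprinkler running | wet lawn, overnight rain, heavy dew] ≈ 0.0856

Under noisy-OR, P(wet lawn | causes) = 1 − (1−0.057)·∏(1−qᵢ) over the active causes.
Weight on sprinkler running=true, given the evidence: 0.94375*0.078 = 0.073612
Denominator P(wet lawn | overnight rain, heavy dew): 0.852749*0.922 + 0.94375*0.078 = 0.859847
Posterior = 0.073612 / 0.859847 ≈ 0.0856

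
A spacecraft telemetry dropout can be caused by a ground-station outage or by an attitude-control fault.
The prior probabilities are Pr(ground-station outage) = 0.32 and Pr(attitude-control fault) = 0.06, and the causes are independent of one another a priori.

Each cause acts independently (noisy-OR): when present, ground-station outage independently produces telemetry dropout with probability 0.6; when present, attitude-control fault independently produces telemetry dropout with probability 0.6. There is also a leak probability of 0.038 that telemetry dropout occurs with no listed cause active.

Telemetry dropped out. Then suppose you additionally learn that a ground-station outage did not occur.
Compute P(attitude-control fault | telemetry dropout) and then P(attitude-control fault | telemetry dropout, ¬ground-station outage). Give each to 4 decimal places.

Under noisy-OR, P(telemetry dropout | causes) = 1 − (1−0.038)·∏(1−qᵢ) over the active causes.
P(telemetry dropout) = 0.038*0.68*0.94 + 0.6152*0.68*0.06 + 0.6152*0.32*0.94 + 0.84608*0.32*0.06 = 0.024290 + 0.025100 + 0.185052 + 0.016245 = 0.250687
Restricting to configurations with attitude-control fault present: 0.025100 + 0.016245 = 0.041345.
P(attitude-control fault | telemetry dropout) = 0.041345 / 0.250687 ≈ 0.1649

Now condition on the additional information:
P(telemetry dropout | ¬ground-station outage) = 0.038·0.94 + 0.6152·0.06 = 0.035720 + 0.036912 = 0.072632
The attitude-control fault-present share is 0.6152·0.06 = 0.036912.
So P(attitude-control fault | telemetry dropout, ¬ground-station outage) = 0.036912/0.072632 ≈ 0.5082.
With ground-station outage excluded, attitude-control fault must carry more of the explanatory weight for the telemetry dropout.

P(attitude-control fault | telemetry dropout) ≈ 0.1649; P(attitude-control fault | telemetry dropout, ¬ground-station outage) ≈ 0.5082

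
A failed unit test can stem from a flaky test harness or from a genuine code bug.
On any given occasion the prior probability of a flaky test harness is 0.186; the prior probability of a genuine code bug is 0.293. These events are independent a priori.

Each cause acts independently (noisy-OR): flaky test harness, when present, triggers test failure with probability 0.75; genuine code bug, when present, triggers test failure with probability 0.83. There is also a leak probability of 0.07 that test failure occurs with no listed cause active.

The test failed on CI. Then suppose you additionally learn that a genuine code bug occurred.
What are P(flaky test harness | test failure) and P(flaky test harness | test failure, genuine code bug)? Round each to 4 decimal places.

Under noisy-OR, P(test failure | causes) = 1 − (1−0.07)·∏(1−qᵢ) over the active causes.
For the numerator, keep only flaky test harness=true terms: 0.100928 + 0.052344 = 0.153272
Normalizer over all consistent configurations: 0.07·0.814·0.707 + 0.8419·0.814·0.293 + 0.7675·0.186·0.707 + 0.960475·0.186·0.293 = 0.394352
P(flaky test harness | test failure) = 0.153272/0.394352 ≈ 0.3887

With the extra evidence:
Enumerate both values of flaky test harness and weight by the priors:
  P(test failure | genuine code bug) = 0.8419×0.814 + 0.960475×0.186
        = 0.685307 + 0.178648 = 0.863955
Configurations with flaky test harness contribute 0.178648, so
  P(flaky test harness | test failure, genuine code bug) = 0.178648 / 0.863955 ≈ 0.2068
This is intercausal reasoning (explaining away): once genuine code bug accounts for the test failure, flaky test harness becomes less likely.

P(flaky test harness | test failure) ≈ 0.3887; P(flaky test harness | test failure, genuine code bug) ≈ 0.2068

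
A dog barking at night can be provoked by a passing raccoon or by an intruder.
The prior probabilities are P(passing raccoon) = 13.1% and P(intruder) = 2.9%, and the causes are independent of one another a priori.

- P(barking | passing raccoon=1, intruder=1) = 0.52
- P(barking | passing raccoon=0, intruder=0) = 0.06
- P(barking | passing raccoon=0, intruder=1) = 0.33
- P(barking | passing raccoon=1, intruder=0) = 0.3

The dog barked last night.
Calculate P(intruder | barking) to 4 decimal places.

P(intruder | barking) ≈ 0.1039

Sum P(barking|·) weighted by the priors over the 4 (passing raccoon, intruder) configurations:
  P(barking) = 0.06·0.869·0.971 + 0.33·0.869·0.029 + 0.3·0.131·0.971 + 0.52·0.131·0.029
        = 0.050628 + 0.008316 + 0.038160 + 0.001975 = 0.099079
Configurations with intruder contribute 0.010291, so
  P(intruder | barking) = 0.010291 / 0.099079 ≈ 0.1039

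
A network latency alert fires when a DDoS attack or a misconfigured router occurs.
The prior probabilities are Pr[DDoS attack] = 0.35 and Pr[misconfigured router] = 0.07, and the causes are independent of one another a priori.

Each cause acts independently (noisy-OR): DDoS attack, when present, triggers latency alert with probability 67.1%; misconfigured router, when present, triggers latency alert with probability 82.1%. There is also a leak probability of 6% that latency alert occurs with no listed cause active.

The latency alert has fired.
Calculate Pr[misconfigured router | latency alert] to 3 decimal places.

Pr[misconfigured router | latency alert] ≈ 0.189

Under noisy-OR, P(latency alert | causes) = 1 − (1−0.06)·∏(1−qᵢ) over the active causes.
Sum P(latency alert|·) weighted by the priors over the 4 (DDoS attack, misconfigured router) configurations:
  P(latency alert) = 0.06*0.65*0.93 + 0.83174*0.65*0.07 + 0.69074*0.35*0.93 + 0.944642*0.35*0.07
        = 0.036270 + 0.037844 + 0.224836 + 0.023144 = 0.322094
Configurations with misconfigured router contribute 0.060988, so
  P(misconfigured router | latency alert) = 0.060988 / 0.322094 ≈ 0.189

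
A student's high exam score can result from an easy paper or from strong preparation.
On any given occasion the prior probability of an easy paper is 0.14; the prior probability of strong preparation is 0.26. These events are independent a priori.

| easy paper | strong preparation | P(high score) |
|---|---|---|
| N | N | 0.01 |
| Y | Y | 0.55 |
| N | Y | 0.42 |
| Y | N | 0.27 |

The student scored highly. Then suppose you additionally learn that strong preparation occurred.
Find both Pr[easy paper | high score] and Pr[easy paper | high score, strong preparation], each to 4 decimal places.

For the numerator, keep only easy paper=true terms: 0.027972 + 0.020020 = 0.047992
The normalizing constant is 0.01*0.86*0.74 + 0.42*0.86*0.26 + 0.27*0.14*0.74 + 0.55*0.14*0.26 = 0.148268
Posterior = 0.047992 / 0.148268 ≈ 0.3237

Now also conditioning on strong preparation=true:
Weight on easy paper=true, given the evidence: 0.55·0.14 = 0.077000
Normalizer over all consistent configurations: 0.42·0.86 + 0.55·0.14 = 0.438200
Posterior = 0.077000 / 0.438200 ≈ 0.1757

Pr[easy paper | high score] ≈ 0.3237; Pr[easy paper | high score, strong preparation] ≈ 0.1757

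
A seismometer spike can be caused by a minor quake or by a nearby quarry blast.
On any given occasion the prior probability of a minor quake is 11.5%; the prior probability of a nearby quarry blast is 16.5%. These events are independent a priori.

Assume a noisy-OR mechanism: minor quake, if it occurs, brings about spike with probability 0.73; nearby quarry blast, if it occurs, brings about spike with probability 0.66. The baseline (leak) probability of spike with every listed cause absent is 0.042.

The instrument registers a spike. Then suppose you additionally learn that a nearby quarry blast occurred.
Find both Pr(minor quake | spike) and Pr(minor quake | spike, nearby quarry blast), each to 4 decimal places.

Pr(minor quake | spike) ≈ 0.4059; Pr(minor quake | spike, nearby quarry blast) ≈ 0.1495

Under noisy-OR, P(spike | causes) = 1 − (1−0.042)·∏(1−qᵢ) over the active causes.
P(spike) = 0.042·0.885·0.835 + 0.67428·0.885·0.165 + 0.74134·0.115·0.835 + 0.912056·0.115·0.165 = 0.031037 + 0.098462 + 0.071187 + 0.017306 = 0.217992
Of this, 0.088493 comes from 0.071187 + 0.017306 (the minor quake=true cases).
So P(minor quake | spike) = 0.088493/0.217992 ≈ 0.4059.

With the extra evidence:
Weight on minor quake=true, given the evidence: 0.912056·0.115 = 0.104886
The normalizing constant is 0.67428·0.885 + 0.912056·0.115 = 0.701624
Posterior = 0.104886 / 0.701624 ≈ 0.1495
— nearby quarry blast explains away the evidence for minor quake.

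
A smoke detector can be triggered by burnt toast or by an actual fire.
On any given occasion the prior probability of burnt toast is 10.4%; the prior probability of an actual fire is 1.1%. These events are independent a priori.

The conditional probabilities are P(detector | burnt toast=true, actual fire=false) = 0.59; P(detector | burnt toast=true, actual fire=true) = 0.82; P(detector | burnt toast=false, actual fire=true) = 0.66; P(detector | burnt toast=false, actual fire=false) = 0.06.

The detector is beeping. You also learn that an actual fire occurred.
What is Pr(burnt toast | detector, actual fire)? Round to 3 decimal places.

Pr(burnt toast | detector, actual fire) ≈ 0.126

Weight on burnt toast=true, given the evidence: 0.82×0.104 = 0.085280
Normalizer over all consistent configurations: 0.66×0.896 + 0.82×0.104 = 0.676640
Posterior = 0.085280 / 0.676640 ≈ 0.126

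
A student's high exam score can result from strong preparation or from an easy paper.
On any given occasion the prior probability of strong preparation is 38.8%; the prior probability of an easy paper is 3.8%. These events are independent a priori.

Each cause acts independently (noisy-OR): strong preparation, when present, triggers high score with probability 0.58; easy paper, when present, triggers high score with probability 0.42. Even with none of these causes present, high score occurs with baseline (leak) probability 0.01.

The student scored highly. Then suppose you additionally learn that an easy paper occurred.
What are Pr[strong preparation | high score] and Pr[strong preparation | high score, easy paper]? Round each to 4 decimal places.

Pr[strong preparation | high score] ≈ 0.9356; Pr[strong preparation | high score, easy paper] ≈ 0.5305

Under noisy-OR, P(high score | causes) = 1 − (1−0.01)·∏(1−qᵢ) over the active causes.
Numerator (weight on configurations with strong preparation): 0.218056 + 0.011188 = 0.229244
The normalizing constant is 0.01*0.612*0.962 + 0.4258*0.612*0.038 + 0.5842*0.388*0.962 + 0.758836*0.388*0.038 = 0.245033
Posterior = 0.229244 / 0.245033 ≈ 0.9356

Now also conditioning on easy paper=true:
By total probability over both values of strong preparation:
  P(high score | easy paper) = 0.4258×0.612 + 0.758836×0.388
        = 0.260590 + 0.294428 = 0.555018
The terms with strong preparation present sum to 0.294428, so
  P(strong preparation | high score, easy paper) = 0.294428 / 0.555018 ≈ 0.5305
The drop from 0.9356 to 0.5305 is the explaining-away (discounting) effect.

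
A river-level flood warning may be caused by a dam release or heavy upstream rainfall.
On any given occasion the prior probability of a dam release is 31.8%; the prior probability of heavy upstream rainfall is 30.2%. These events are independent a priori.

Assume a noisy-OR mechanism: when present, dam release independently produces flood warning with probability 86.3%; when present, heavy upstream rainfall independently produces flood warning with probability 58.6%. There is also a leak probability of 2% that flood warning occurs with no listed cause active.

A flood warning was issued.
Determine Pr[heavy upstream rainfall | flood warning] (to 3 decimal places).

Pr[heavy upstream rainfall | flood warning] ≈ 0.514

Under noisy-OR, P(flood warning | causes) = 1 − (1−0.02)·∏(1−qᵢ) over the active causes.
Weight on heavy upstream rainfall=true, given the evidence: 0.122400 + 0.090698 = 0.213098
Denominator P(flood warning): 0.02·0.682·0.698 + 0.59428·0.682·0.302 + 0.86574·0.318·0.698 + 0.944416·0.318·0.302 = 0.414782
P(heavy upstream rainfall | flood warning) = 0.213098/0.414782 ≈ 0.514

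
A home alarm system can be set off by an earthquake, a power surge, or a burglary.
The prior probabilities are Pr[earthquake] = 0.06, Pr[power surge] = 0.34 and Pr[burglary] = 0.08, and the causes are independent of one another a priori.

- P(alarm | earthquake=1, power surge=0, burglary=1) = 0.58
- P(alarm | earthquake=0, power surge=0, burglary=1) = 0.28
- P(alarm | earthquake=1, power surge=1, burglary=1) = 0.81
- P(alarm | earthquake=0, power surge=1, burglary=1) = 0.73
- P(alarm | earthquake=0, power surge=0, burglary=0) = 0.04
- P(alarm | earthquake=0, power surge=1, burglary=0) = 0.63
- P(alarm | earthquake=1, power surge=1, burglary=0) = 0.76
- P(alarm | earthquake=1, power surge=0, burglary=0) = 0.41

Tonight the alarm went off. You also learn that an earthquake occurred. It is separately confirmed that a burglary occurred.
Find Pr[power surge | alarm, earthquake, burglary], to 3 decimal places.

Pr[power surge | alarm, earthquake, burglary] ≈ 0.418

Enumerate both values of power surge and weight by the priors:
  P(alarm | earthquake, burglary) = 0.58*0.66 + 0.81*0.34
        = 0.382800 + 0.275400 = 0.658200
The terms with power surge present sum to 0.275400, so
  P(power surge | alarm, earthquake, burglary) = 0.275400 / 0.658200 ≈ 0.418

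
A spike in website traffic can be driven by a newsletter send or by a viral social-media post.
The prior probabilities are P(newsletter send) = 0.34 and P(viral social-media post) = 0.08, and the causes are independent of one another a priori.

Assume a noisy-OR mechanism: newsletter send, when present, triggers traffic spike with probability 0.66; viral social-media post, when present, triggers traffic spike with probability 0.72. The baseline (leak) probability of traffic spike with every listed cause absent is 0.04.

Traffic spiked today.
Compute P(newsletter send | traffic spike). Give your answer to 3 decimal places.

Under noisy-OR, P(traffic spike | causes) = 1 − (1−0.04)·∏(1−qᵢ) over the active causes.
Weight on newsletter send=true, given the evidence: 0.210702 + 0.024714 = 0.235416
The normalizing constant is 0.04×0.66×0.92 + 0.7312×0.66×0.08 + 0.6736×0.34×0.92 + 0.908608×0.34×0.08 = 0.298311
P(newsletter send | traffic spike) = 0.235416/0.298311 ≈ 0.789

P(newsletter send | traffic spike) ≈ 0.789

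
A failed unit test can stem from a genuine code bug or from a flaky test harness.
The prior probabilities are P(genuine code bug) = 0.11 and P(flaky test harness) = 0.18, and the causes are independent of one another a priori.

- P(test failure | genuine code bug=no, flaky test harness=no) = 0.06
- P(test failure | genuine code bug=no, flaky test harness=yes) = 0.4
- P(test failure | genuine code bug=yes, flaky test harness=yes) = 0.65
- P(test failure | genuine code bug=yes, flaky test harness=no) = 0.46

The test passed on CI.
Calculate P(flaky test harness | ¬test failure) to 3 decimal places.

P(¬test failure) = 0.94×0.89×0.82 + 0.6×0.89×0.18 + 0.54×0.11×0.82 + 0.35×0.11×0.18 = 0.686012 + 0.096120 + 0.048708 + 0.006930 = 0.837770
Of this, 0.103050 comes from 0.096120 + 0.006930 (the flaky test harness=true cases).
P(flaky test harness | ¬test failure) = 0.103050 / 0.837770 ≈ 0.123

P(flaky test harness | ¬test failure) ≈ 0.123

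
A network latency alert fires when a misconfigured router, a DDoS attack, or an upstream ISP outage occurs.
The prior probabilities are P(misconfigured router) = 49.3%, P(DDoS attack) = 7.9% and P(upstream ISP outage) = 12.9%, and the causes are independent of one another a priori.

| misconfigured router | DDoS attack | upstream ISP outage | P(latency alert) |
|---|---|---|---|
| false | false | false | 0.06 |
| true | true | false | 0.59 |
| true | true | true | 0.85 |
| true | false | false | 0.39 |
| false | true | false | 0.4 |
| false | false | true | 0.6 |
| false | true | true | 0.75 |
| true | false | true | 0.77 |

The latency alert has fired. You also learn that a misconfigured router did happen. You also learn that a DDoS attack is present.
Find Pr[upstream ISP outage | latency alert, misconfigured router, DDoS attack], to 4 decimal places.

Numerator (weight on configurations with upstream ISP outage): 0.85*0.129 = 0.109650
Denominator P(latency alert | misconfigured router, DDoS attack): 0.59*0.871 + 0.85*0.129 = 0.623540
Posterior = 0.109650 / 0.623540 ≈ 0.1759

Pr[upstream ISP outage | latency alert, misconfigured router, DDoS attack] ≈ 0.1759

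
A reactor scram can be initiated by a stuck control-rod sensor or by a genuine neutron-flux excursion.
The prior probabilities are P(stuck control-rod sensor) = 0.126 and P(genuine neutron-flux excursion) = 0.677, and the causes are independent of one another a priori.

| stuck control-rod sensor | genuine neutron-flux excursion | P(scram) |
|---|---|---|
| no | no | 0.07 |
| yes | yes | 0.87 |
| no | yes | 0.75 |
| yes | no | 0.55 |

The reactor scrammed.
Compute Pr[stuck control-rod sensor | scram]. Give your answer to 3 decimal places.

Pr[stuck control-rod sensor | scram] ≈ 0.172

P(scram) = 0.07×0.874×0.323 + 0.75×0.874×0.677 + 0.55×0.126×0.323 + 0.87×0.126×0.677 = 0.019761 + 0.443773 + 0.022384 + 0.074213 = 0.560131
The stuck control-rod sensor-present share is 0.022384 + 0.074213 = 0.096597.
So P(stuck control-rod sensor | scram) = 0.096597/0.560131 ≈ 0.172.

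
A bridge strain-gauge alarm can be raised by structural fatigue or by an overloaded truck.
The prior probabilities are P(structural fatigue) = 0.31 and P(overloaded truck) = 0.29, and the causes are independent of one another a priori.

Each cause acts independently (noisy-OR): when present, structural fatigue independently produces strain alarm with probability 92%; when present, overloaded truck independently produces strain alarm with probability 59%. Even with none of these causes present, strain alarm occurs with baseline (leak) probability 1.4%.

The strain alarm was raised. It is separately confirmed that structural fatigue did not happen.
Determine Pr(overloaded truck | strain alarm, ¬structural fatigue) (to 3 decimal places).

Under noisy-OR, P(strain alarm | causes) = 1 − (1−0.014)·∏(1−qᵢ) over the active causes.
P(strain alarm | ¬structural fatigue) = 0.014×0.71 + 0.59574×0.29 = 0.009940 + 0.172765 = 0.182705
Of this, 0.172765 comes from 0.59574×0.29 (the overloaded truck=true cases).
P(overloaded truck | strain alarm, ¬structural fatigue) = 0.172765 / 0.182705 ≈ 0.946

Pr(overloaded truck | strain alarm, ¬structural fatigue) ≈ 0.946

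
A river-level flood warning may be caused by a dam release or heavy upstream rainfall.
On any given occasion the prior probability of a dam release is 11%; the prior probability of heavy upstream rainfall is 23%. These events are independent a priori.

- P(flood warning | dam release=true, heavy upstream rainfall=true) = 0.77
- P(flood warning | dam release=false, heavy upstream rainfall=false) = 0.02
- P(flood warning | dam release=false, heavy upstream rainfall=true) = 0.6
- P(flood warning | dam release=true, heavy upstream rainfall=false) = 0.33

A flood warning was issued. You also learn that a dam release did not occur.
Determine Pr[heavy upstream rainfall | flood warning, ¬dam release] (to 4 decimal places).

Sum P(flood warning|·) weighted by the priors over both values of heavy upstream rainfall:
  P(flood warning | ¬dam release) = 0.02·0.77 + 0.6·0.23
        = 0.015400 + 0.138000 = 0.153400
Configurations with heavy upstream rainfall contribute 0.138000, so
  P(heavy upstream rainfall | flood warning, ¬dam release) = 0.138000 / 0.153400 ≈ 0.8996

Pr[heavy upstream rainfall | flood warning, ¬dam release] ≈ 0.8996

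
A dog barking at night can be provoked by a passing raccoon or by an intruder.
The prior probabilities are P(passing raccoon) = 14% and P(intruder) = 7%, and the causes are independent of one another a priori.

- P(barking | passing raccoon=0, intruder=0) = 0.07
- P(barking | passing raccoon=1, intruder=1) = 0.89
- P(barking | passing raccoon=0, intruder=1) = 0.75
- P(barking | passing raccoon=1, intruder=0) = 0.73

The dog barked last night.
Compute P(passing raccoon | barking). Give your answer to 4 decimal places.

P(passing raccoon | barking) ≈ 0.5064

For the numerator, keep only passing raccoon=true terms: 0.095046 + 0.008722 = 0.103768
Denominator P(barking): 0.07×0.86×0.93 + 0.75×0.86×0.07 + 0.73×0.14×0.93 + 0.89×0.14×0.07 = 0.204904
P(passing raccoon | barking) = 0.103768/0.204904 ≈ 0.5064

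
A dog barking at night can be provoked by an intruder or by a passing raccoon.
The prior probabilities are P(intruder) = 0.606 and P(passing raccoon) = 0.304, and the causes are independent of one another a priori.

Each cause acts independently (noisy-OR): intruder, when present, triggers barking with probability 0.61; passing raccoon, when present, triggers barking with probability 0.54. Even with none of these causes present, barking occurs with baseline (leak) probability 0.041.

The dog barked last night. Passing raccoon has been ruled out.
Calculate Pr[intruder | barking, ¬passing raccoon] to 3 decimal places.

Under noisy-OR, P(barking | causes) = 1 − (1−0.041)·∏(1−qᵢ) over the active causes.
P(barking | ¬passing raccoon) = 0.041×0.394 + 0.62599×0.606 = 0.016154 + 0.379350 = 0.395504
Of this, 0.379350 comes from 0.62599×0.606 (the intruder=true cases).
P(intruder | barking, ¬passing raccoon) = 0.379350 / 0.395504 ≈ 0.959

Pr[intruder | barking, ¬passing raccoon] ≈ 0.959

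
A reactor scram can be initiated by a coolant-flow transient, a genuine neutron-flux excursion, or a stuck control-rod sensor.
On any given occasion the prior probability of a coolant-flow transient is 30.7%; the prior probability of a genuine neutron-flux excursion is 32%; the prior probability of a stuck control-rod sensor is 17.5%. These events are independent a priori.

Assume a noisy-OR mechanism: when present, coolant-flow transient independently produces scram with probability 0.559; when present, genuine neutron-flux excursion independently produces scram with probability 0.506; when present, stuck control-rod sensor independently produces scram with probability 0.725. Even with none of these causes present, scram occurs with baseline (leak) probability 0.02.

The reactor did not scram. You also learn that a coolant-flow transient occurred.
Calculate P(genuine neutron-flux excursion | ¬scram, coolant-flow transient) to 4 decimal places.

Under noisy-OR, P(scram | causes) = 1 − (1−0.02)·∏(1−qᵢ) over the active causes.
For the numerator, keep only genuine neutron-flux excursion=true terms: 0.056363 + 0.003288 = 0.059651
Denominator P(¬scram | coolant-flow transient): 0.43218·0.68·0.825 + 0.11885·0.68·0.175 + 0.213497·0.32·0.825 + 0.058712·0.32·0.175 = 0.316247
P(genuine neutron-flux excursion | ¬scram, coolant-flow transient) = 0.059651/0.316247 ≈ 0.1886

P(genuine neutron-flux excursion | ¬scram, coolant-flow transient) ≈ 0.1886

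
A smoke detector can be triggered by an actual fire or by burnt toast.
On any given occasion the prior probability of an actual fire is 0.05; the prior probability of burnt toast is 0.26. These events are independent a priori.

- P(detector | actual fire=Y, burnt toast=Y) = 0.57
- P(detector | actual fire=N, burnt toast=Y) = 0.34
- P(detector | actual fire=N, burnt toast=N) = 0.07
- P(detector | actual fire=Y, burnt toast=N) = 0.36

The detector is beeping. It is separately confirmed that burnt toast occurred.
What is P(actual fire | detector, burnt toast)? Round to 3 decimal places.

Weight on actual fire=true, given the evidence: 0.57·0.05 = 0.028500
Denominator P(detector | burnt toast): 0.34·0.95 + 0.57·0.05 = 0.351500
Posterior = 0.028500 / 0.351500 ≈ 0.081

P(actual fire | detector, burnt toast) ≈ 0.081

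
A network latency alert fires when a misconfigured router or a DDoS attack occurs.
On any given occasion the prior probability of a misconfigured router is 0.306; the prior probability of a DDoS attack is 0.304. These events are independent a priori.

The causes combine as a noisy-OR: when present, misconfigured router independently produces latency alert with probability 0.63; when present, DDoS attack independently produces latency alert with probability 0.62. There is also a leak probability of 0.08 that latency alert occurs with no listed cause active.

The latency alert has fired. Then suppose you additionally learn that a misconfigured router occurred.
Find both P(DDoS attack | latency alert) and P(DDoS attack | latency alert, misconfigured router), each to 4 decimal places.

Under noisy-OR, P(latency alert | causes) = 1 − (1−0.08)·∏(1−qᵢ) over the active causes.
By total probability over the 4 (misconfigured router, DDoS attack) configurations:
  P(latency alert) = 0.08×0.694×0.696 + 0.6504×0.694×0.304 + 0.6596×0.306×0.696 + 0.870648×0.306×0.304
        = 0.038642 + 0.137219 + 0.140479 + 0.080991 = 0.397331
Configurations with DDoS attack contribute 0.218210, so
  P(DDoS attack | latency alert) = 0.218210 / 0.397331 ≈ 0.5492

Now condition on the additional information:
Numerator (weight on configurations with DDoS attack): 0.870648*0.304 = 0.264677
Normalizer over all consistent configurations: 0.6596*0.696 + 0.870648*0.304 = 0.723759
P(DDoS attack | latency alert, misconfigured router) = 0.264677/0.723759 ≈ 0.3657

P(DDoS attack | latency alert) ≈ 0.5492; P(DDoS attack | latency alert, misconfigured router) ≈ 0.3657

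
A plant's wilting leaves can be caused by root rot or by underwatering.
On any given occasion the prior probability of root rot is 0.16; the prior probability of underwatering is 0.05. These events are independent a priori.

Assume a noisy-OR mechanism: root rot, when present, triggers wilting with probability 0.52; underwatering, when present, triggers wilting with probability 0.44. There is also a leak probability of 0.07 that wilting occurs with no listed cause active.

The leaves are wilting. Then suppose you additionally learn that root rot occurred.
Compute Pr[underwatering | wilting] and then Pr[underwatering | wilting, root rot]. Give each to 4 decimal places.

Under noisy-OR, P(wilting | causes) = 1 − (1−0.07)·∏(1−qᵢ) over the active causes.
Numerator (weight on configurations with underwatering): 0.020126 + 0.006000 = 0.026126
The normalizing constant is 0.07×0.84×0.95 + 0.4792×0.84×0.05 + 0.5536×0.16×0.95 + 0.750016×0.16×0.05 = 0.166133
P(underwatering | wilting) = 0.026126/0.166133 ≈ 0.1573

Now also conditioning on root rot=true:
P(wilting | root rot) = 0.5536×0.95 + 0.750016×0.05 = 0.525920 + 0.037501 = 0.563421
Restricting to configurations with underwatering present: 0.750016×0.05 = 0.037501.
Hence the posterior is 0.037501/0.563421 ≈ 0.0666.
The drop from 0.1573 to 0.0666 is the explaining-away (discounting) effect.

Pr[underwatering | wilting] ≈ 0.1573; Pr[underwatering | wilting, root rot] ≈ 0.0666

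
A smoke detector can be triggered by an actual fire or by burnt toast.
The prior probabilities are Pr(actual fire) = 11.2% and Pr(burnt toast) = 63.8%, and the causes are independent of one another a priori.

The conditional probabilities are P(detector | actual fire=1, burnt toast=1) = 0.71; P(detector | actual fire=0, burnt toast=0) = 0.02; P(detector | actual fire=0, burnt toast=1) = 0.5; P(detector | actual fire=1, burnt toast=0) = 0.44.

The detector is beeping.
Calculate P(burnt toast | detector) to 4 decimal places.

Numerator (weight on configurations with burnt toast): 0.283272 + 0.050734 = 0.334006
Normalizer over all consistent configurations: 0.02·0.888·0.362 + 0.5·0.888·0.638 + 0.44·0.112·0.362 + 0.71·0.112·0.638 = 0.358274
P(burnt toast | detector) = 0.334006/0.358274 ≈ 0.9323

P(burnt toast | detector) ≈ 0.9323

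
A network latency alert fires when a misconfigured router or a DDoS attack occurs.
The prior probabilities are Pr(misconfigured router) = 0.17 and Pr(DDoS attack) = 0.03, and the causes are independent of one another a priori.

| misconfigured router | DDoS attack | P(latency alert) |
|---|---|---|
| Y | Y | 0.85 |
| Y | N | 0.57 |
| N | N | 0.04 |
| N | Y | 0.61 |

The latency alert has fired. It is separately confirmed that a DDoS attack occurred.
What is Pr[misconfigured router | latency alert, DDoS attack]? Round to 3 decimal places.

Pr[misconfigured router | latency alert, DDoS attack] ≈ 0.222

By total probability over both values of misconfigured router:
  P(latency alert | DDoS attack) = 0.61·0.83 + 0.85·0.17
        = 0.506300 + 0.144500 = 0.650800
The terms with misconfigured router present sum to 0.144500, so
  P(misconfigured router | latency alert, DDoS attack) = 0.144500 / 0.650800 ≈ 0.222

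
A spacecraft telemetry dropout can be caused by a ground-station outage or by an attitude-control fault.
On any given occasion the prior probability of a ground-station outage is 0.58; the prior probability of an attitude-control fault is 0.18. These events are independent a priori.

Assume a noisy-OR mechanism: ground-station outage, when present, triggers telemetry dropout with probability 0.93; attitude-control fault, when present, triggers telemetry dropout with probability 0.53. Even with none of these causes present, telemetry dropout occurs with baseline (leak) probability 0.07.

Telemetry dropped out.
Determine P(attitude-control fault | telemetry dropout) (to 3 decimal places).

P(attitude-control fault | telemetry dropout) ≈ 0.235

Under noisy-OR, P(telemetry dropout | causes) = 1 − (1−0.07)·∏(1−qᵢ) over the active causes.
Numerator (weight on configurations with attitude-control fault): 0.042555 + 0.101206 = 0.143761
The normalizing constant is 0.07*0.42*0.82 + 0.5629*0.42*0.18 + 0.9349*0.58*0.82 + 0.969403*0.58*0.18 = 0.612507
P(attitude-control fault | telemetry dropout) = 0.143761/0.612507 ≈ 0.235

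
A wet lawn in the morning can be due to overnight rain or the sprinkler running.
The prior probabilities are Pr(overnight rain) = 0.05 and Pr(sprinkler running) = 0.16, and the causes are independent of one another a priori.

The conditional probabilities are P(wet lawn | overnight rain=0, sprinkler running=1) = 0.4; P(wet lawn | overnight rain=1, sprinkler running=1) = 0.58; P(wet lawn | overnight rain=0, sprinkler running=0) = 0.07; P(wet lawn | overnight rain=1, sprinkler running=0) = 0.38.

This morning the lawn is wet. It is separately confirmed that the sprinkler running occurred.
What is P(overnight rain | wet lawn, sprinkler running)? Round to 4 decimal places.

P(overnight rain | wet lawn, sprinkler running) ≈ 0.0709

Enumerate both values of overnight rain and weight by the priors:
  P(wet lawn | sprinkler running) = 0.4*0.95 + 0.58*0.05
        = 0.380000 + 0.029000 = 0.409000
The terms with overnight rain present sum to 0.029000, so
  P(overnight rain | wet lawn, sprinkler running) = 0.029000 / 0.409000 ≈ 0.0709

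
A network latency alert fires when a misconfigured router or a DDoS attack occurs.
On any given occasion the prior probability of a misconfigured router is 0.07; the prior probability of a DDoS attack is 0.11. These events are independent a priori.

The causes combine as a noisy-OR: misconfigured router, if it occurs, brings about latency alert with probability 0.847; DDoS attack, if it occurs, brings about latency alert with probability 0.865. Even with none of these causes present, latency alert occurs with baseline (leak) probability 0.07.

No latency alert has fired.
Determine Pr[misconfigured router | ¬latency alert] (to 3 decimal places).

Under noisy-OR, P(latency alert | causes) = 1 − (1−0.07)·∏(1−qᵢ) over the active causes.
Weight on misconfigured router=true, given the evidence: 0.008865 + 0.000148 = 0.009013
Denominator P(¬latency alert): 0.93·0.93·0.89 + 0.12555·0.93·0.11 + 0.14229·0.07·0.89 + 0.019209·0.07·0.11 = 0.791618
P(misconfigured router | ¬latency alert) = 0.009013/0.791618 ≈ 0.011

Pr[misconfigured router | ¬latency alert] ≈ 0.011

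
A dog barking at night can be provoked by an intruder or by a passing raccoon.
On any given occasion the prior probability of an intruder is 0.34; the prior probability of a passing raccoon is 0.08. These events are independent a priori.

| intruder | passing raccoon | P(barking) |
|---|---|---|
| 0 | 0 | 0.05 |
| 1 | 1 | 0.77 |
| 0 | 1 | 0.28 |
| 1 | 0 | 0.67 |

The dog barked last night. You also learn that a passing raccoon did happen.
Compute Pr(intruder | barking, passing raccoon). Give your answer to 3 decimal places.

P(barking | passing raccoon) = 0.28×0.66 + 0.77×0.34 = 0.184800 + 0.261800 = 0.446600
Of this, 0.261800 comes from 0.77×0.34 (the intruder=true cases).
So P(intruder | barking, passing raccoon) = 0.261800/0.446600 ≈ 0.586.

Pr(intruder | barking, passing raccoon) ≈ 0.586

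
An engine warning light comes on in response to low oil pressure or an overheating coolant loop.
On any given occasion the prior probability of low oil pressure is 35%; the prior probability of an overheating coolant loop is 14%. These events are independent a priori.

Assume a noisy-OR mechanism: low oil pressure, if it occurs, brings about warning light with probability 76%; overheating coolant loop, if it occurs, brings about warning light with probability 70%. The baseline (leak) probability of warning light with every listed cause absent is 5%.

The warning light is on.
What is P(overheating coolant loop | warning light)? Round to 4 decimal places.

Under noisy-OR, P(warning light | causes) = 1 − (1−0.05)·∏(1−qᵢ) over the active causes.
P(warning light) = 0.05·0.65·0.86 + 0.715·0.65·0.14 + 0.772·0.35·0.86 + 0.9316·0.35·0.14 = 0.027950 + 0.065065 + 0.232372 + 0.045648 = 0.371035
The overheating coolant loop-present share is 0.065065 + 0.045648 = 0.110713.
P(overheating coolant loop | warning light) = 0.110713 / 0.371035 ≈ 0.2984

P(overheating coolant loop | warning light) ≈ 0.2984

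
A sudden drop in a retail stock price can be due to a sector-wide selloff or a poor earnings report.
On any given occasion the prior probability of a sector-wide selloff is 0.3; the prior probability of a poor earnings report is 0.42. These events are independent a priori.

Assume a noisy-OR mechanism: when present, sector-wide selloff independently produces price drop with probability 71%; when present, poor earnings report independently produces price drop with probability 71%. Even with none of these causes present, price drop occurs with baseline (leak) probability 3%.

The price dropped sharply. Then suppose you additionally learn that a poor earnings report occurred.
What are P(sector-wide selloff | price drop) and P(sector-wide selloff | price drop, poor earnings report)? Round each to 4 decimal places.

P(sector-wide selloff | price drop) ≈ 0.5186; P(sector-wide selloff | price drop, poor earnings report) ≈ 0.3539

Under noisy-OR, P(price drop | causes) = 1 − (1−0.03)·∏(1−qᵢ) over the active causes.
P(price drop) = 0.03×0.7×0.58 + 0.7187×0.7×0.42 + 0.7187×0.3×0.58 + 0.918423×0.3×0.42 = 0.012180 + 0.211298 + 0.125054 + 0.115721 = 0.464253
Of this, 0.240775 comes from 0.125054 + 0.115721 (the sector-wide selloff=true cases).
So P(sector-wide selloff | price drop) = 0.240775/0.464253 ≈ 0.5186.

With the extra evidence:
P(price drop | poor earnings report) = 0.7187*0.7 + 0.918423*0.3 = 0.503090 + 0.275527 = 0.778617
Of this, 0.275527 comes from 0.918423*0.3 (the sector-wide selloff=true cases).
Hence the posterior is 0.275527/0.778617 ≈ 0.3539.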